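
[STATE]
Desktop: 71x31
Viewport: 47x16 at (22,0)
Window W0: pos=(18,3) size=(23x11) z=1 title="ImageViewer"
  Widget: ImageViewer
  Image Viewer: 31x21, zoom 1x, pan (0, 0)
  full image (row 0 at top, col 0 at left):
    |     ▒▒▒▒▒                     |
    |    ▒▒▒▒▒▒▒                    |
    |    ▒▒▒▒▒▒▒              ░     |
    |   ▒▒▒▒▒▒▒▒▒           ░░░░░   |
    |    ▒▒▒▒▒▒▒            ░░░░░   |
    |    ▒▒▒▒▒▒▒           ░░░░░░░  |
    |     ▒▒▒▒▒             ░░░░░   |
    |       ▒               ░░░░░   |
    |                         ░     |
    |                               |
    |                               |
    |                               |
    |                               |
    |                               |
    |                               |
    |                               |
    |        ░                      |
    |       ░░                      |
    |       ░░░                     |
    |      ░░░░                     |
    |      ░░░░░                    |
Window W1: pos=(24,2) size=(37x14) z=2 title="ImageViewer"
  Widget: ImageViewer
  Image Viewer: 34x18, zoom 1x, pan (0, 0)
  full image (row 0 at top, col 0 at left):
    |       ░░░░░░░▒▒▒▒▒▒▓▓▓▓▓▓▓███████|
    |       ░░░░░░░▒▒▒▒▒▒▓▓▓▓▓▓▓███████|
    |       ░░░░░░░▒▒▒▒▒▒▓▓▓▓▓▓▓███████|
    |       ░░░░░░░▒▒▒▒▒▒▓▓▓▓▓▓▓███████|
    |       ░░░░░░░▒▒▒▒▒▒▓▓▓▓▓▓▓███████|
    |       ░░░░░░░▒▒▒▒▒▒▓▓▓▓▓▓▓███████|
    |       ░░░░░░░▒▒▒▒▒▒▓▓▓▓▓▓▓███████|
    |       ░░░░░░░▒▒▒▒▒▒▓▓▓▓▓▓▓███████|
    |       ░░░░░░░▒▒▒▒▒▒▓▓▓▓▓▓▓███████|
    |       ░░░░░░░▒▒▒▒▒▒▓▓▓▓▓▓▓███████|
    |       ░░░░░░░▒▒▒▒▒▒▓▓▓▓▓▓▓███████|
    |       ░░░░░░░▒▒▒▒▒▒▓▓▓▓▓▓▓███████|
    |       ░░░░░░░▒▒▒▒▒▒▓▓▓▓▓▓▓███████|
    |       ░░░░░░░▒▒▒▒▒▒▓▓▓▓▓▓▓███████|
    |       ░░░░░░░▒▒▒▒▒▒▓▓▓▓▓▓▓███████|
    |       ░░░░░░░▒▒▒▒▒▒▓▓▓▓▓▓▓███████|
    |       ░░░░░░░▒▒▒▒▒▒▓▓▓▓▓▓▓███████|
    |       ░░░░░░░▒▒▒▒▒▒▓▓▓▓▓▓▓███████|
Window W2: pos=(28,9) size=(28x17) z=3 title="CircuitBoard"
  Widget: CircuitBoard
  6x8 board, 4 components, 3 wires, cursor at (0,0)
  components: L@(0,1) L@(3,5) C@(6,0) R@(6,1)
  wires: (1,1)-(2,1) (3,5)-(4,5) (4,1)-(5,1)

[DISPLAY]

                                               
                                               
  ┏━━━━━━━━━━━━━━━━━━━━━━━━━━━━━━━━━━━┓        
━━┃ ImageViewer                       ┃        
ag┠───────────────────────────────────┨        
──┃       ░░░░░░░▒▒▒▒▒▒▓▓▓▓▓▓▓███████ ┃        
  ┃       ░░░░░░░▒▒▒▒▒▒▓▓▓▓▓▓▓███████ ┃        
 ▒┃       ░░░░░░░▒▒▒▒▒▒▓▓▓▓▓▓▓███████ ┃        
 ▒┃       ░░░░░░░▒▒▒▒▒▒▓▓▓▓▓▓▓███████ ┃        
▒▒┃   ┏━━━━━━━━━━━━━━━━━━━━━━━━━━┓███ ┃        
 ▒┃   ┃ CircuitBoard             ┃███ ┃        
 ▒┃   ┠──────────────────────────┨███ ┃        
  ┃   ┃   0 1 2 3 4 5            ┃███ ┃        
━━┃   ┃0  [.]  L                 ┃███ ┃        
  ┃   ┃                          ┃███ ┃        
  ┗━━━┃1       ·                 ┃━━━━┛        


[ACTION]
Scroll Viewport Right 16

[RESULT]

                                               
                                               
┏━━━━━━━━━━━━━━━━━━━━━━━━━━━━━━━━━━━┓          
┃ ImageViewer                       ┃          
┠───────────────────────────────────┨          
┃       ░░░░░░░▒▒▒▒▒▒▓▓▓▓▓▓▓███████ ┃          
┃       ░░░░░░░▒▒▒▒▒▒▓▓▓▓▓▓▓███████ ┃          
┃       ░░░░░░░▒▒▒▒▒▒▓▓▓▓▓▓▓███████ ┃          
┃       ░░░░░░░▒▒▒▒▒▒▓▓▓▓▓▓▓███████ ┃          
┃   ┏━━━━━━━━━━━━━━━━━━━━━━━━━━┓███ ┃          
┃   ┃ CircuitBoard             ┃███ ┃          
┃   ┠──────────────────────────┨███ ┃          
┃   ┃   0 1 2 3 4 5            ┃███ ┃          
┃   ┃0  [.]  L                 ┃███ ┃          
┃   ┃                          ┃███ ┃          
┗━━━┃1       ·                 ┃━━━━┛          


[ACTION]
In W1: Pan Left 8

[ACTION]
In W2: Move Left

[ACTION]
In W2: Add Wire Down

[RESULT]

                                               
                                               
┏━━━━━━━━━━━━━━━━━━━━━━━━━━━━━━━━━━━┓          
┃ ImageViewer                       ┃          
┠───────────────────────────────────┨          
┃       ░░░░░░░▒▒▒▒▒▒▓▓▓▓▓▓▓███████ ┃          
┃       ░░░░░░░▒▒▒▒▒▒▓▓▓▓▓▓▓███████ ┃          
┃       ░░░░░░░▒▒▒▒▒▒▓▓▓▓▓▓▓███████ ┃          
┃       ░░░░░░░▒▒▒▒▒▒▓▓▓▓▓▓▓███████ ┃          
┃   ┏━━━━━━━━━━━━━━━━━━━━━━━━━━┓███ ┃          
┃   ┃ CircuitBoard             ┃███ ┃          
┃   ┠──────────────────────────┨███ ┃          
┃   ┃   0 1 2 3 4 5            ┃███ ┃          
┃   ┃0  [.]  L                 ┃███ ┃          
┃   ┃    │                     ┃███ ┃          
┗━━━┃1   ·   ·                 ┃━━━━┛          


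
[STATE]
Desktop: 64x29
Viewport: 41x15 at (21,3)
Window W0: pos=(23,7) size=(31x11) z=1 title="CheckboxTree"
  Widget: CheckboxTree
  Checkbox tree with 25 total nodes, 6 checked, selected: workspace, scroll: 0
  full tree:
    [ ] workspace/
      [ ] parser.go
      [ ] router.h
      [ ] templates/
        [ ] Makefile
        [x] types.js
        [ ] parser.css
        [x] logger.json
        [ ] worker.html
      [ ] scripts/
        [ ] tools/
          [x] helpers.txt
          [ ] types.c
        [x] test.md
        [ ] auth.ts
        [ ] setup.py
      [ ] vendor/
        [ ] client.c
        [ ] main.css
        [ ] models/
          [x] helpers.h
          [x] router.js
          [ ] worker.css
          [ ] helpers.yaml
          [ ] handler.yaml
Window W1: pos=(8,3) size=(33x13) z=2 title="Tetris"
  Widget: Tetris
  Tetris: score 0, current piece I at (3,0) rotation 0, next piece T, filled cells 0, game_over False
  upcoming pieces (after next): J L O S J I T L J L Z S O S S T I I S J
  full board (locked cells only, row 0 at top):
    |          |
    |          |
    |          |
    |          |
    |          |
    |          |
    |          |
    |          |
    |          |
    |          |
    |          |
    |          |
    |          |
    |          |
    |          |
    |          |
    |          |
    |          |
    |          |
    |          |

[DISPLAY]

━━━━━━━━━━━━━━━━━━━┓                     
                   ┃                     
───────────────────┨                     
ext:               ┃                     
▒                  ┃━━━━━━━━━━━━┓        
▒▒                 ┃            ┃        
                   ┃────────────┨        
                   ┃            ┃        
                   ┃            ┃        
core:              ┃            ┃        
                   ┃            ┃        
                   ┃            ┃        
━━━━━━━━━━━━━━━━━━━┛            ┃        
  ┃     [ ] parser.css          ┃        
  ┗━━━━━━━━━━━━━━━━━━━━━━━━━━━━━┛        


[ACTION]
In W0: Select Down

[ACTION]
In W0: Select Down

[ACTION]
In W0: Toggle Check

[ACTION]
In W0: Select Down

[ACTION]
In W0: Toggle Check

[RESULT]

━━━━━━━━━━━━━━━━━━━┓                     
                   ┃                     
───────────────────┨                     
ext:               ┃                     
▒                  ┃━━━━━━━━━━━━┓        
▒▒                 ┃            ┃        
                   ┃────────────┨        
                   ┃            ┃        
                   ┃            ┃        
core:              ┃            ┃        
                   ┃            ┃        
                   ┃            ┃        
━━━━━━━━━━━━━━━━━━━┛            ┃        
  ┃     [x] parser.css          ┃        
  ┗━━━━━━━━━━━━━━━━━━━━━━━━━━━━━┛        


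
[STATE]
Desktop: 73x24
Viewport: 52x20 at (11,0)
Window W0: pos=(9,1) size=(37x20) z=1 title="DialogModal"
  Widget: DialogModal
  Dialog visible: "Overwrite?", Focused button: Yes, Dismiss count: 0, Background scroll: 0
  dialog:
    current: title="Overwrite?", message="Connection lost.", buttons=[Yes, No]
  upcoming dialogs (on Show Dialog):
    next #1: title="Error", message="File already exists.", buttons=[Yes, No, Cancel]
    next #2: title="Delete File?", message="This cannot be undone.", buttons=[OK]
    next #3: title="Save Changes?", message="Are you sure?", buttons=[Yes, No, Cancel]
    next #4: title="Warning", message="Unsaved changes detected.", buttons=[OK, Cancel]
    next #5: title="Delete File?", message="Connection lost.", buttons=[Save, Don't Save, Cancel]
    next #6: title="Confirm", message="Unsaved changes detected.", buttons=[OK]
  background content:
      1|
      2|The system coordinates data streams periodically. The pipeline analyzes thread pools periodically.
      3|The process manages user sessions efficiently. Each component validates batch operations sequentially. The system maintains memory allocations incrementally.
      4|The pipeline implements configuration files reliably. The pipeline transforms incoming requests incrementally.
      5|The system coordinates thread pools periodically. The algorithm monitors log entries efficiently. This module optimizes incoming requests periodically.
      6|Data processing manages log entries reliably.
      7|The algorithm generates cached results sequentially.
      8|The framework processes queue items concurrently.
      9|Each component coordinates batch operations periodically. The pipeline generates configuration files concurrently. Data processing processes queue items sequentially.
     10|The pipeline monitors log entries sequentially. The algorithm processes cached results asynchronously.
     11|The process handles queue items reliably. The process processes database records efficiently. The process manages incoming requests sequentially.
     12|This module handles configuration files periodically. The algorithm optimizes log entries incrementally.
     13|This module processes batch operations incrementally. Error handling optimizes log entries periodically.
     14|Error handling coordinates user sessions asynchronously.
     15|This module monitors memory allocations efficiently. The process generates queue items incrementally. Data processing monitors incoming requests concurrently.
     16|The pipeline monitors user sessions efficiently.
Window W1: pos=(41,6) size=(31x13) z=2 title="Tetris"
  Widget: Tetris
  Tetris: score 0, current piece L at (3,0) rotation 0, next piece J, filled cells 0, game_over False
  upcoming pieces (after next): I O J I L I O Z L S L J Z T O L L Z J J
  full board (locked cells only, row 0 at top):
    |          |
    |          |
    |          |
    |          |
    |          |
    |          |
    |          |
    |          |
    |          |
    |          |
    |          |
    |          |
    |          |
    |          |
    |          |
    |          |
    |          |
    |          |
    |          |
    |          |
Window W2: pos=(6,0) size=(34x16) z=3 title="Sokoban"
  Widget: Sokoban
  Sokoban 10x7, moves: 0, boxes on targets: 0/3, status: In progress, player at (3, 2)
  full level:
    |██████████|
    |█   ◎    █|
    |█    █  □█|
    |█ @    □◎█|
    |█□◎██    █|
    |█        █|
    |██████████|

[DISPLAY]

━━━━━━━━━━━━━━━━━━━━━━━━━━━━┓                       
oban                        ┃━━━━━┓                 
────────────────────────────┨     ┃                 
██████                      ┃─────┨                 
◎    █                      ┃     ┃                 
 █  □█                      ┃reams┃                 
   □◎█                      ┃o┏━━━━━━━━━━━━━━━━━━━━━
█    █                      ┃u┃ Tetris              
     █                      ┃p┠─────────────────────
██████                      ┃t┃          │Next:     
s: 0  0/3                   ┃ ┃          │█         
                            ┃i┃          │███       
                            ┃c┃          │          
                            ┃i┃          │          
                            ┃s┃          │          
━━━━━━━━━━━━━━━━━━━━━━━━━━━━┛i┃          │Score:    
his module processes batch ope┃          │0         
rror handling coordinates user┃          │          
his module monitors memory all┗━━━━━━━━━━━━━━━━━━━━━
he pipeline monitors user sessions┃                 


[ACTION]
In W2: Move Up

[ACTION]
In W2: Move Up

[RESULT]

━━━━━━━━━━━━━━━━━━━━━━━━━━━━┓                       
oban                        ┃━━━━━┓                 
────────────────────────────┨     ┃                 
██████                      ┃─────┨                 
◎    █                      ┃     ┃                 
 █  □█                      ┃reams┃                 
   □◎█                      ┃o┏━━━━━━━━━━━━━━━━━━━━━
█    █                      ┃u┃ Tetris              
     █                      ┃p┠─────────────────────
██████                      ┃t┃          │Next:     
s: 2  0/3                   ┃ ┃          │█         
                            ┃i┃          │███       
                            ┃c┃          │          
                            ┃i┃          │          
                            ┃s┃          │          
━━━━━━━━━━━━━━━━━━━━━━━━━━━━┛i┃          │Score:    
his module processes batch ope┃          │0         
rror handling coordinates user┃          │          
his module monitors memory all┗━━━━━━━━━━━━━━━━━━━━━
he pipeline monitors user sessions┃                 


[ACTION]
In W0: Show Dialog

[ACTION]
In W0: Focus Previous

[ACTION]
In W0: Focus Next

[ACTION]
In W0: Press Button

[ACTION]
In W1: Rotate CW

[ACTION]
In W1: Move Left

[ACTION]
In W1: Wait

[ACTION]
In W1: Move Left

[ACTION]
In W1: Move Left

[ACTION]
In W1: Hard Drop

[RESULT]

━━━━━━━━━━━━━━━━━━━━━━━━━━━━┓                       
oban                        ┃━━━━━┓                 
────────────────────────────┨     ┃                 
██████                      ┃─────┨                 
◎    █                      ┃     ┃                 
 █  □█                      ┃reams┃                 
   □◎█                      ┃o┏━━━━━━━━━━━━━━━━━━━━━
█    █                      ┃u┃ Tetris              
     █                      ┃p┠─────────────────────
██████                      ┃t┃          │Next:     
s: 2  0/3                   ┃ ┃          │████      
                            ┃i┃          │          
                            ┃c┃          │          
                            ┃i┃          │          
                            ┃s┃          │          
━━━━━━━━━━━━━━━━━━━━━━━━━━━━┛i┃▒         │Score:    
his module processes batch ope┃▒         │0         
rror handling coordinates user┃▒▒        │          
his module monitors memory all┗━━━━━━━━━━━━━━━━━━━━━
he pipeline monitors user sessions┃                 


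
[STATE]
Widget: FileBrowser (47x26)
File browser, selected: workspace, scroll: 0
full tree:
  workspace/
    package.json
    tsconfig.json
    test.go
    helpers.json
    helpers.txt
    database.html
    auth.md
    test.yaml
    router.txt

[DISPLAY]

> [-] workspace/                               
    package.json                               
    tsconfig.json                              
    test.go                                    
    helpers.json                               
    helpers.txt                                
    database.html                              
    auth.md                                    
    test.yaml                                  
    router.txt                                 
                                               
                                               
                                               
                                               
                                               
                                               
                                               
                                               
                                               
                                               
                                               
                                               
                                               
                                               
                                               
                                               


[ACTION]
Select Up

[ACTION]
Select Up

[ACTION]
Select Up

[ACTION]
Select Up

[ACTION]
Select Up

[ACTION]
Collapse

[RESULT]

> [+] workspace/                               
                                               
                                               
                                               
                                               
                                               
                                               
                                               
                                               
                                               
                                               
                                               
                                               
                                               
                                               
                                               
                                               
                                               
                                               
                                               
                                               
                                               
                                               
                                               
                                               
                                               


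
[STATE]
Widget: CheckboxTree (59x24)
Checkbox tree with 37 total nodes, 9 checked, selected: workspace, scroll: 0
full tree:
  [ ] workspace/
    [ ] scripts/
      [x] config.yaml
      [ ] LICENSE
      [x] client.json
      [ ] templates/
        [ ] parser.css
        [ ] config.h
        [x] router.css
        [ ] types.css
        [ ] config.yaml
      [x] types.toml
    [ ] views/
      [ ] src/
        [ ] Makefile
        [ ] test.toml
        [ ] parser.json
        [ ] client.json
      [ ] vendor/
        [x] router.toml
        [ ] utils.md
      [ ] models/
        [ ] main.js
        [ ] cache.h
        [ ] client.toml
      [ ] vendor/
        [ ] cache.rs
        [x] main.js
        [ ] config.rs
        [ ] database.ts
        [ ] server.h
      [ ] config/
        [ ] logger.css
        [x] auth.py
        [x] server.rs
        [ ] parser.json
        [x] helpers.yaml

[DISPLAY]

>[-] workspace/                                            
   [-] scripts/                                            
     [x] config.yaml                                       
     [ ] LICENSE                                           
     [x] client.json                                       
     [-] templates/                                        
       [ ] parser.css                                      
       [ ] config.h                                        
       [x] router.css                                      
       [ ] types.css                                       
       [ ] config.yaml                                     
     [x] types.toml                                        
   [-] views/                                              
     [ ] src/                                              
       [ ] Makefile                                        
       [ ] test.toml                                       
       [ ] parser.json                                     
       [ ] client.json                                     
     [-] vendor/                                           
       [x] router.toml                                     
       [ ] utils.md                                        
     [ ] models/                                           
       [ ] main.js                                         
       [ ] cache.h                                         


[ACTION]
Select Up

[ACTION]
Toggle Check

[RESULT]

>[x] workspace/                                            
   [x] scripts/                                            
     [x] config.yaml                                       
     [x] LICENSE                                           
     [x] client.json                                       
     [x] templates/                                        
       [x] parser.css                                      
       [x] config.h                                        
       [x] router.css                                      
       [x] types.css                                       
       [x] config.yaml                                     
     [x] types.toml                                        
   [x] views/                                              
     [x] src/                                              
       [x] Makefile                                        
       [x] test.toml                                       
       [x] parser.json                                     
       [x] client.json                                     
     [x] vendor/                                           
       [x] router.toml                                     
       [x] utils.md                                        
     [x] models/                                           
       [x] main.js                                         
       [x] cache.h                                         


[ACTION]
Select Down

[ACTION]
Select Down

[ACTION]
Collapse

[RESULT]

 [x] workspace/                                            
   [x] scripts/                                            
>    [x] config.yaml                                       
     [x] LICENSE                                           
     [x] client.json                                       
     [x] templates/                                        
       [x] parser.css                                      
       [x] config.h                                        
       [x] router.css                                      
       [x] types.css                                       
       [x] config.yaml                                     
     [x] types.toml                                        
   [x] views/                                              
     [x] src/                                              
       [x] Makefile                                        
       [x] test.toml                                       
       [x] parser.json                                     
       [x] client.json                                     
     [x] vendor/                                           
       [x] router.toml                                     
       [x] utils.md                                        
     [x] models/                                           
       [x] main.js                                         
       [x] cache.h                                         


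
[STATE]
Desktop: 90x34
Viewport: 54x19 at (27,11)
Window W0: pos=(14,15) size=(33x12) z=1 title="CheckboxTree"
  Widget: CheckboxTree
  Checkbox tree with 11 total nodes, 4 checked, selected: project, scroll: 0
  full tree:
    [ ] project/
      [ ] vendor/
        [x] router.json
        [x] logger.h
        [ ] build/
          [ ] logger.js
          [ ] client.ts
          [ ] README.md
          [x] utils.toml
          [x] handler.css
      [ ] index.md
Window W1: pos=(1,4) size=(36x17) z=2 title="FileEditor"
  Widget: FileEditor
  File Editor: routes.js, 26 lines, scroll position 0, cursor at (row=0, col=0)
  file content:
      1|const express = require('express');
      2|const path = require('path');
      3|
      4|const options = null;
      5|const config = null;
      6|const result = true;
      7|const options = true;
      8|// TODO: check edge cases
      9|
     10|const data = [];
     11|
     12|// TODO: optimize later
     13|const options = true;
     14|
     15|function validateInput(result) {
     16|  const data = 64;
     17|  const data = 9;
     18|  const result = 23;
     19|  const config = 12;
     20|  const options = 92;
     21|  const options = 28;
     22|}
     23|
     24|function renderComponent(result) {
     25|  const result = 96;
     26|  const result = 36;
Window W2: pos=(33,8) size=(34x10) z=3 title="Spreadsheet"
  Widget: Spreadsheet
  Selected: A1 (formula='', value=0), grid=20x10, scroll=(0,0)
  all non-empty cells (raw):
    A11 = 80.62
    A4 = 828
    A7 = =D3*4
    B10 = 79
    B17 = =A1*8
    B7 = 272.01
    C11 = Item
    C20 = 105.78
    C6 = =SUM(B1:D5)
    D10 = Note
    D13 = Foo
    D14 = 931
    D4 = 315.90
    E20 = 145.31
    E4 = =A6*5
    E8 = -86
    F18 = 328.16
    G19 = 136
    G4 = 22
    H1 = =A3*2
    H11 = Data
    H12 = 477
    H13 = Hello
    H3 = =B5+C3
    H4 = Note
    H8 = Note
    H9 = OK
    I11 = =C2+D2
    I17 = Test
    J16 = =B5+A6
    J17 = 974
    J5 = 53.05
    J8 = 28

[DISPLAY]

      ┃A1:                             ┃              
      ┃       A       B       C       D┃              
      ┃--------------------------------┃              
      ┃  1      [0]       0       0    ┃              
      ┃  2        0       0       0    ┃              
      ┃  3        0       0       0    ┃              
      ┗━━━━━━━━━━━━━━━━━━━━━━━━━━━━━━━━┛              
        ░┃         ┃                                  
        ▼┃         ┃                                  
━━━━━━━━━┛         ┃                                  
ger.h              ┃                                  
ld/                ┃                                  
ogger.js           ┃                                  
lient.ts           ┃                                  
EADME.md           ┃                                  
━━━━━━━━━━━━━━━━━━━┛                                  
                                                      
                                                      
                                                      


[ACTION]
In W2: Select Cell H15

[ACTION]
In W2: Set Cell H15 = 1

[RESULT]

      ┃H15: 1                          ┃              
      ┃       A       B       C       D┃              
      ┃--------------------------------┃              
      ┃  1        0       0       0    ┃              
      ┃  2        0       0       0    ┃              
      ┃  3        0       0       0    ┃              
      ┗━━━━━━━━━━━━━━━━━━━━━━━━━━━━━━━━┛              
        ░┃         ┃                                  
        ▼┃         ┃                                  
━━━━━━━━━┛         ┃                                  
ger.h              ┃                                  
ld/                ┃                                  
ogger.js           ┃                                  
lient.ts           ┃                                  
EADME.md           ┃                                  
━━━━━━━━━━━━━━━━━━━┛                                  
                                                      
                                                      
                                                      


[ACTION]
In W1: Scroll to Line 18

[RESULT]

      ┃H15: 1                          ┃              
      ┃       A       B       C       D┃              
      ┃--------------------------------┃              
      ┃  1        0       0       0    ┃              
      ┃  2        0       0       0    ┃              
      ┃  3        0       0       0    ┃              
result┗━━━━━━━━━━━━━━━━━━━━━━━━━━━━━━━━┛              
        █┃         ┃                                  
        ▼┃         ┃                                  
━━━━━━━━━┛         ┃                                  
ger.h              ┃                                  
ld/                ┃                                  
ogger.js           ┃                                  
lient.ts           ┃                                  
EADME.md           ┃                                  
━━━━━━━━━━━━━━━━━━━┛                                  
                                                      
                                                      
                                                      


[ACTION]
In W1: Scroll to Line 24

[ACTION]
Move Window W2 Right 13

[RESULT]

        ░┃         ┃H15: 1                          ┃ 
        ░┃         ┃       A       B       C       D┃ 
        ░┃         ┃--------------------------------┃ 
        ░┃         ┃  1        0       0       0    ┃ 
        ░┃━━━━━━━━━┃  2        0       0       0    ┃ 
        ░┃         ┃  3        0       0       0    ┃ 
result) ░┃─────────┗━━━━━━━━━━━━━━━━━━━━━━━━━━━━━━━━┛ 
        █┃         ┃                                  
        ▼┃         ┃                                  
━━━━━━━━━┛         ┃                                  
ger.h              ┃                                  
ld/                ┃                                  
ogger.js           ┃                                  
lient.ts           ┃                                  
EADME.md           ┃                                  
━━━━━━━━━━━━━━━━━━━┛                                  
                                                      
                                                      
                                                      


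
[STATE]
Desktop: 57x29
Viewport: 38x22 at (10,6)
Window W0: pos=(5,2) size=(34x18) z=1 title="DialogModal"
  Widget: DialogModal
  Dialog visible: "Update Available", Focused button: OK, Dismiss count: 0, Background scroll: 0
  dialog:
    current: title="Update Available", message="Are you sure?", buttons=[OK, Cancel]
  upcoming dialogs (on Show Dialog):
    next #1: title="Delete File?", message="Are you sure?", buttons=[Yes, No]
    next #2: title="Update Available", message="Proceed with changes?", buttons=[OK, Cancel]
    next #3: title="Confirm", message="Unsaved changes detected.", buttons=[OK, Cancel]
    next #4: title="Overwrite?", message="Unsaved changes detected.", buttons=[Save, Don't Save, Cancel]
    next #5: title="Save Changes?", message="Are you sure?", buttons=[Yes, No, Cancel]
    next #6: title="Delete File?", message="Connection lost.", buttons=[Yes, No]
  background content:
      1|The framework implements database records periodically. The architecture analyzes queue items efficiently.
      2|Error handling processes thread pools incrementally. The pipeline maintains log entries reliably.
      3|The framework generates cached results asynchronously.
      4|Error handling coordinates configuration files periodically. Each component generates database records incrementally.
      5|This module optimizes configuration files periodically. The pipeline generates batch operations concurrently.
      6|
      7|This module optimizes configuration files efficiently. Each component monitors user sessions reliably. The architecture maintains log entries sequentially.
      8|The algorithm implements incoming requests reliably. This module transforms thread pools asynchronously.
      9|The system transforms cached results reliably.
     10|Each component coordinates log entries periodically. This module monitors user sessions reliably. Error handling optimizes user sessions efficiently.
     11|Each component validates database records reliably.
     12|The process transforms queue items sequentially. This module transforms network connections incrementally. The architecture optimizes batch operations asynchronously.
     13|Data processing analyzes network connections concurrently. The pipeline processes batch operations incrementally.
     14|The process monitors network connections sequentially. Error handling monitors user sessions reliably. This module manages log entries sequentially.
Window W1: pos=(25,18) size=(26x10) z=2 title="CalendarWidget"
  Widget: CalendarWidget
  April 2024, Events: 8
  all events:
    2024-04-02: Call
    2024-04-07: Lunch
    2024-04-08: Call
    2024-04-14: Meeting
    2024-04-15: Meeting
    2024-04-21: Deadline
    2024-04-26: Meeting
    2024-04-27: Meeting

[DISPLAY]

r handling processes thread ┃         
framework generates cached r┃         
r handling coordinates confi┃         
 m┌──────────────────┐igurat┃         
  │ Update Available │      ┃         
 m│  Are you sure?   │igurat┃         
al│  [OK]  Cancel    │ncomin┃         
sy└──────────────────┘ed res┃         
 component coordinates log e┃         
 component validates databas┃         
process transforms queue ite┃         
 processing analyzes network┃         
process monitor┏━━━━━━━━━━━━━━━━━━━━━━
━━━━━━━━━━━━━━━┃ CalendarWidget       
               ┠──────────────────────
               ┃       April 2024     
               ┃Mo Tu We Th Fr Sa Su  
               ┃ 1  2*  3  4  5  6  7*
               ┃ 8*  9 10 11 12 13 14*
               ┃15* 16 17 18 19 20 21*
               ┃22 23 24 25 26* 27* 28
               ┗━━━━━━━━━━━━━━━━━━━━━━


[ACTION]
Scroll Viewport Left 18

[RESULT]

     ┃Error handling processes thread 
     ┃The framework generates cached r
     ┃Error handling coordinates confi
     ┃This m┌──────────────────┐igurat
     ┃      │ Update Available │      
     ┃This m│  Are you sure?   │igurat
     ┃The al│  [OK]  Cancel    │ncomin
     ┃The sy└──────────────────┘ed res
     ┃Each component coordinates log e
     ┃Each component validates databas
     ┃The process transforms queue ite
     ┃Data processing analyzes network
     ┃The process monitor┏━━━━━━━━━━━━
     ┗━━━━━━━━━━━━━━━━━━━┃ CalendarWid
                         ┠────────────
                         ┃       April
                         ┃Mo Tu We Th 
                         ┃ 1  2*  3  4
                         ┃ 8*  9 10 11
                         ┃15* 16 17 18
                         ┃22 23 24 25 
                         ┗━━━━━━━━━━━━


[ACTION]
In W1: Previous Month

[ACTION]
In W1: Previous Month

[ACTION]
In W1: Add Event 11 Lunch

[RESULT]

     ┃Error handling processes thread 
     ┃The framework generates cached r
     ┃Error handling coordinates confi
     ┃This m┌──────────────────┐igurat
     ┃      │ Update Available │      
     ┃This m│  Are you sure?   │igurat
     ┃The al│  [OK]  Cancel    │ncomin
     ┃The sy└──────────────────┘ed res
     ┃Each component coordinates log e
     ┃Each component validates databas
     ┃The process transforms queue ite
     ┃Data processing analyzes network
     ┃The process monitor┏━━━━━━━━━━━━
     ┗━━━━━━━━━━━━━━━━━━━┃ CalendarWid
                         ┠────────────
                         ┃     Februar
                         ┃Mo Tu We Th 
                         ┃          1 
                         ┃ 5  6  7  8 
                         ┃12 13 14 15 
                         ┃19 20 21 22 
                         ┗━━━━━━━━━━━━
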